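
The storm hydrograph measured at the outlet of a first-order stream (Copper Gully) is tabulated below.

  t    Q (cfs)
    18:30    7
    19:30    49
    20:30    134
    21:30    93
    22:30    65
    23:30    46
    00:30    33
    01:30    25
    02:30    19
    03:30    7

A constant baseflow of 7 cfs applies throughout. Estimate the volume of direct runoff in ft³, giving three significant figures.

Direct-runoff ordinates (Q − Q_b): 0.0, 42.0, 127.0, 86.0, 58.0, 39.0, 26.0, 18.0, 12.0, 0.0 cfs.
ΣQ_DR = 408.0 cfs.
With Δt = 1 h = 3600 s, V = ΣQ_DR · Δt = 408.0 × 3600 = 1.47 × 10^6 ft³.

V ≈ 1.47 × 10^6 ft³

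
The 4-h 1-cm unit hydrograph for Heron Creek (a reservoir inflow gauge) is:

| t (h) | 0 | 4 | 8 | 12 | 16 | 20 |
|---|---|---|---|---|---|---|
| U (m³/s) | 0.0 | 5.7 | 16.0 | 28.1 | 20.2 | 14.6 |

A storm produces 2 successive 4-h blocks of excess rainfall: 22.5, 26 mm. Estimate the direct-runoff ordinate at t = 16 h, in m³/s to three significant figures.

Q ≈ 119 m³/s

By discrete convolution, Q_j = Σ (P_i / 10 mm) · U_{j−i}.
At t = 16 h (j=4): Q = (22.5/10)·20.2 + (26/10)·28.1 = 119 m³/s.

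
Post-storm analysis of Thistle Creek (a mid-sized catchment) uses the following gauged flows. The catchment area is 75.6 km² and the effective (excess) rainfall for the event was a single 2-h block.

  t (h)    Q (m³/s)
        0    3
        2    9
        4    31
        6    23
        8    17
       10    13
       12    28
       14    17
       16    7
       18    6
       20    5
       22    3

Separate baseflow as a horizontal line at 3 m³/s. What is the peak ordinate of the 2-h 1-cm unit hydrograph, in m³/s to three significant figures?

Direct runoff: 0.0, 6.0, 28.0, 20.0, 14.0, 10.0, 25.0, 14.0, 4.0, 3.0, 2.0, 0.0 m³/s; ΣQ_DR = 126.0 m³/s, peak = 28.0 m³/s.
Runoff depth d = ΣQ_DR·Δt / A = 126.0 × 7200 / (75.6 km²) = 12.00 mm.
The 1-cm UH is the DRH scaled by (10 mm)/d, so U_p = 28.0 × 10/12.00 = 23.3 m³/s.

U_p ≈ 23.3 m³/s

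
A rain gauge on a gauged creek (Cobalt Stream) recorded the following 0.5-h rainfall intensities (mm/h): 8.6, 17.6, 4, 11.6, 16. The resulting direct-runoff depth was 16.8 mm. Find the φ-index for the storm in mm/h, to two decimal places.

Only the 4 blocks with intensity above φ contribute runoff: 8.6, 17.6, 11.6, 16 mm/h.
Σ(I−φ)·Δt = d  ⇒  (8.6+17.6+11.6+16 − 4φ)·0.5 = 16.8
φ = (53.80 − 16.8/0.5) / 4 = 5.05 mm/h.

φ ≈ 5.05 mm/h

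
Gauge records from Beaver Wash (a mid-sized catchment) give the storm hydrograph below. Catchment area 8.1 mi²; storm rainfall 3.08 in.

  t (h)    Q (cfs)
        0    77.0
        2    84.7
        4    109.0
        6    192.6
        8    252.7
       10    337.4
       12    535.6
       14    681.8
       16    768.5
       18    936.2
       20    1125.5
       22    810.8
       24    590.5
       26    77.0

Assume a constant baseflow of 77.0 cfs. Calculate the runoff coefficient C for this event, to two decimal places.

ΣQ_DR = 5501 cfs; V = ΣQ_DR·Δt = 3.961 × 10^7 ft³.
Runoff depth d = V / A = 2.105 in.
C = d / P = 2.105 / 3.08 = 0.68.

C ≈ 0.68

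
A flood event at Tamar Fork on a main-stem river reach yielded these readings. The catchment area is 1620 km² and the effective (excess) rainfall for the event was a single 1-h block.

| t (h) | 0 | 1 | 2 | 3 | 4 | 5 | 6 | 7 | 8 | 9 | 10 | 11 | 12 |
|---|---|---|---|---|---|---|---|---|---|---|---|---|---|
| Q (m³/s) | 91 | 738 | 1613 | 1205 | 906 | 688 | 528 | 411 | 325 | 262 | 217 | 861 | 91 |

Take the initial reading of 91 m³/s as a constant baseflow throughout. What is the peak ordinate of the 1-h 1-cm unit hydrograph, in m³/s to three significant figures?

Direct runoff: 0.0, 647.0, 1522.0, 1114.0, 815.0, 597.0, 437.0, 320.0, 234.0, 171.0, 126.0, 770.0, 0.0 m³/s; ΣQ_DR = 6753 m³/s, peak = 1522.0 m³/s.
Runoff depth d = ΣQ_DR·Δt / A = 6753 × 3600 / (1620 km²) = 15.01 mm.
The 1-cm UH is the DRH scaled by (10 mm)/d, so U_p = 1522.0 × 10/15.01 = 1010 m³/s.

U_p ≈ 1010 m³/s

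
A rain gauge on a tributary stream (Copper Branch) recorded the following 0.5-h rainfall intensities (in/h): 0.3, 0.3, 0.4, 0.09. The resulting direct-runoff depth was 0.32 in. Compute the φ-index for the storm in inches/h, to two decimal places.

φ ≈ 0.12 in/h

Only the 3 blocks with intensity above φ contribute runoff: 0.3, 0.3, 0.4 in/h.
Σ(I−φ)·Δt = d  ⇒  (0.3+0.3+0.4 − 3φ)·0.5 = 0.32
φ = (1.000 − 0.32/0.5) / 3 = 0.12 in/h.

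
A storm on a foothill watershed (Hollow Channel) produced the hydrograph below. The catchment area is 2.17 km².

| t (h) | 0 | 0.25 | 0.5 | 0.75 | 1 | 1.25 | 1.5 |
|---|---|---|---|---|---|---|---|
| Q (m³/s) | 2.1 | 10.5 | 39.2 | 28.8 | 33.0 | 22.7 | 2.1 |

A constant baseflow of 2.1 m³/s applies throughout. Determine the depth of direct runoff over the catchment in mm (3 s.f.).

d ≈ 51.3 mm

Direct runoff: 0.0, 8.4, 37.1, 26.7, 30.9, 20.6, 0.0 m³/s; ΣQ_DR = 123.7 m³/s.
V = ΣQ_DR · Δt = 123.7 × 900 s = 1.113 × 10^5 m³.
Over A = 2.17 km², depth = V / A = 51.3 mm.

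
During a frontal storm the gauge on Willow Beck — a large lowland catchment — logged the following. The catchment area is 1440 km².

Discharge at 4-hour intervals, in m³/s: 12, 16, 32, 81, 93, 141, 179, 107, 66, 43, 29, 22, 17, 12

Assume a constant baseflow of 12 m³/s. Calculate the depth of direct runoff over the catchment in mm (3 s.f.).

Direct runoff: 0.0, 4.0, 20.0, 69.0, 81.0, 129.0, 167.0, 95.0, 54.0, 31.0, 17.0, 10.0, 5.0, 0.0 m³/s; ΣQ_DR = 682.0 m³/s.
V = ΣQ_DR · Δt = 682.0 × 14400 s = 9.821 × 10^6 m³.
Over A = 1440 km², depth = V / A = 6.82 mm.

d ≈ 6.82 mm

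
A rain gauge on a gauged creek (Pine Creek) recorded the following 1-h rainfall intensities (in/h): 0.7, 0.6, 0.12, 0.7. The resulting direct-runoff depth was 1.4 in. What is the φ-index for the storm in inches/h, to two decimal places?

Only the 3 blocks with intensity above φ contribute runoff: 0.7, 0.6, 0.7 in/h.
Σ(I−φ)·Δt = d  ⇒  (0.7+0.6+0.7 − 3φ)·1 = 1.4
φ = (2.000 − 1.4/1) / 3 = 0.20 in/h.

φ ≈ 0.20 in/h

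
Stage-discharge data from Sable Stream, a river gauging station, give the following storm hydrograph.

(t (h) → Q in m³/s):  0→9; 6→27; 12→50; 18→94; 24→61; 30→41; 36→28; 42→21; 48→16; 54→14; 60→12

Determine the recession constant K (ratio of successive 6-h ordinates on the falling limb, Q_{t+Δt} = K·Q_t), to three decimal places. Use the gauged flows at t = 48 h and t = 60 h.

K ≈ 0.866

Using the recession-limb readings at t = 48 h and t = 60 h: Q falls from 16 to 12 m³/s over 2 intervals.
K = (Q₂/Q₁)^(1/2) = (12/16)^(1/2) = 0.866.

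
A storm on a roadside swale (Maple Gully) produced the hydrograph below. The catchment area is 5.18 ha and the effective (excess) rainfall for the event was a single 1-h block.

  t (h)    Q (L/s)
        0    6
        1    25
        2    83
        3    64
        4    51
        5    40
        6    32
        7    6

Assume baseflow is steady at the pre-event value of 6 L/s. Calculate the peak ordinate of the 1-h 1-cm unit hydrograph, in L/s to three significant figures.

U_p ≈ 42.8 L/s

Direct runoff: 0.0, 19.0, 77.0, 58.0, 45.0, 34.0, 26.0, 0.0 L/s; ΣQ_DR = 259.0 L/s, peak = 77.0 L/s.
Runoff depth d = ΣQ_DR·Δt / A = 259.0 × 3600 / (5.18 ha) = 18.00 mm.
The 1-cm UH is the DRH scaled by (10 mm)/d, so U_p = 77.0 × 10/18.00 = 42.8 L/s.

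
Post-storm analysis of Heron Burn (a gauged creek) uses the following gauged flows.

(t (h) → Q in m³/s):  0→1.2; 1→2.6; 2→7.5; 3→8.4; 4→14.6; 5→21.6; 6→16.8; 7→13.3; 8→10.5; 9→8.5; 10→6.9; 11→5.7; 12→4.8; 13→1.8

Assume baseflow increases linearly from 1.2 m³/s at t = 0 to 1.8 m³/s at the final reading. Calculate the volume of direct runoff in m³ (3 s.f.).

Direct-runoff ordinates (Q − Q_b): 0.00, 1.35, 6.21, 7.06, 13.22, 20.17, 15.32, 11.78, 8.93, 6.88, 5.24, 3.99, 3.05, 0.00 m³/s.
ΣQ_DR = 103.2 m³/s.
With Δt = 1 h = 3600 s, V = ΣQ_DR · Δt = 103.2 × 3600 = 3.72 × 10^5 m³.

V ≈ 3.72 × 10^5 m³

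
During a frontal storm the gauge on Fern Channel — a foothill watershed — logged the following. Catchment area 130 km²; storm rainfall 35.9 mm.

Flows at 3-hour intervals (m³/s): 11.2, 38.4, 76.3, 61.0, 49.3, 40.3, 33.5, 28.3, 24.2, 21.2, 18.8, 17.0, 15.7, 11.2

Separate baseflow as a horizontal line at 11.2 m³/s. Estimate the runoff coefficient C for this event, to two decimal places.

ΣQ_DR = 289.6 m³/s; V = ΣQ_DR·Δt = 3.128 × 10^6 m³.
Runoff depth d = V / A = 24.06 mm.
C = d / P = 24.06 / 35.9 = 0.67.

C ≈ 0.67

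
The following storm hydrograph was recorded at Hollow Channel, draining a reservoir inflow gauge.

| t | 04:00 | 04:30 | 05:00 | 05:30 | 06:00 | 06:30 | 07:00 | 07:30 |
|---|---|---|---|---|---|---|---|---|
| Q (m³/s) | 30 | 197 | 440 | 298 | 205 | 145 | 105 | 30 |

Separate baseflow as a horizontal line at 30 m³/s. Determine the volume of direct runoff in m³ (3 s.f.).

Direct-runoff ordinates (Q − Q_b): 0.0, 167.0, 410.0, 268.0, 175.0, 115.0, 75.0, 0.0 m³/s.
ΣQ_DR = 1210 m³/s.
With Δt = 0.5 h = 1800 s, V = ΣQ_DR · Δt = 1210 × 1800 = 2.18 × 10^6 m³.

V ≈ 2.18 × 10^6 m³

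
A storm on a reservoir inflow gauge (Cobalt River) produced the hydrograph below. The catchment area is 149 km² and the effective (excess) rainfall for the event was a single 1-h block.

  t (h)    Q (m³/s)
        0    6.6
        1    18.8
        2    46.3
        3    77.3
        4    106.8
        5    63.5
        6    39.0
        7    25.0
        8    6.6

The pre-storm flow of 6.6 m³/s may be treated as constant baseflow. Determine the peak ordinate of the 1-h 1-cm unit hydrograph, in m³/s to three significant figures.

U_p ≈ 125 m³/s

Direct runoff: 0.0, 12.2, 39.7, 70.7, 100.2, 56.9, 32.4, 18.4, 0.0 m³/s; ΣQ_DR = 330.5 m³/s, peak = 100.2 m³/s.
Runoff depth d = ΣQ_DR·Δt / A = 330.5 × 3600 / (149 km²) = 7.985 mm.
The 1-cm UH is the DRH scaled by (10 mm)/d, so U_p = 100.2 × 10/7.985 = 125 m³/s.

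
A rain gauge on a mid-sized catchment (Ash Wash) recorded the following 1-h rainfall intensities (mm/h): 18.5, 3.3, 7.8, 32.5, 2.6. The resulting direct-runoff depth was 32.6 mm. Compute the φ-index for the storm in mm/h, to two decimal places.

Only the 2 blocks with intensity above φ contribute runoff: 18.5, 32.5 mm/h.
Σ(I−φ)·Δt = d  ⇒  (18.5+32.5 − 2φ)·1 = 32.6
φ = (51.00 − 32.6/1) / 2 = 9.20 mm/h.

φ ≈ 9.20 mm/h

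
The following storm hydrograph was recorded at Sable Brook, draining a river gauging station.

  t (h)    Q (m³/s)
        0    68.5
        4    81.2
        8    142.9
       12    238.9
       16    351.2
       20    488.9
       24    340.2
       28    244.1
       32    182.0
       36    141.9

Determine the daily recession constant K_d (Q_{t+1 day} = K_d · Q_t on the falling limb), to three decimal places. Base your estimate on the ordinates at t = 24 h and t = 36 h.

K_d ≈ 0.174

Between t = 24 h and t = 36 h the flow falls from 340.2 to 141.9 m³/s over 3×4 h = 12 h.
Per-interval ratio K = (141.9/340.2)^(1/3) = 0.7472; K_d = K^(24/4) = 0.174.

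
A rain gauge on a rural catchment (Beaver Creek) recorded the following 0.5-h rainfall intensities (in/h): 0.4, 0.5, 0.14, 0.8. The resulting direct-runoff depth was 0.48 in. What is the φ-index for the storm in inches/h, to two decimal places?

Only the 3 blocks with intensity above φ contribute runoff: 0.4, 0.5, 0.8 in/h.
Σ(I−φ)·Δt = d  ⇒  (0.4+0.5+0.8 − 3φ)·0.5 = 0.48
φ = (1.700 − 0.48/0.5) / 3 = 0.25 in/h.

φ ≈ 0.25 in/h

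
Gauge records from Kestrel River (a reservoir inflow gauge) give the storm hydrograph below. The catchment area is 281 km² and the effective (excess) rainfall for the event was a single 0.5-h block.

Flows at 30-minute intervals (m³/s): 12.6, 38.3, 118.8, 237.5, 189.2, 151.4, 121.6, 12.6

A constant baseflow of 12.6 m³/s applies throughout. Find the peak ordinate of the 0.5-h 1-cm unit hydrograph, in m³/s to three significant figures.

U_p ≈ 449 m³/s

Direct runoff: 0.0, 25.7, 106.2, 224.9, 176.6, 138.8, 109.0, 0.0 m³/s; ΣQ_DR = 781.2 m³/s, peak = 224.9 m³/s.
Runoff depth d = ΣQ_DR·Δt / A = 781.2 × 1800 / (281 km²) = 5.004 mm.
The 1-cm UH is the DRH scaled by (10 mm)/d, so U_p = 224.9 × 10/5.004 = 449 m³/s.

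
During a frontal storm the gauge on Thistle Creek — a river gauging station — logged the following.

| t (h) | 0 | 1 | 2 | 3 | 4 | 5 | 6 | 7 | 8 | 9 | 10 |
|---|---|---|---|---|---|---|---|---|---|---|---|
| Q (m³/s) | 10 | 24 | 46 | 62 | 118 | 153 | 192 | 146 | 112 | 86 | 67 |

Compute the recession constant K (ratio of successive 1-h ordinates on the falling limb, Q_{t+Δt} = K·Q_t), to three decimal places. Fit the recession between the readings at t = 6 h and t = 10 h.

K ≈ 0.769

Using the recession-limb readings at t = 6 h and t = 10 h: Q falls from 192 to 67 m³/s over 4 intervals.
K = (Q₂/Q₁)^(1/4) = (67/192)^(1/4) = 0.769.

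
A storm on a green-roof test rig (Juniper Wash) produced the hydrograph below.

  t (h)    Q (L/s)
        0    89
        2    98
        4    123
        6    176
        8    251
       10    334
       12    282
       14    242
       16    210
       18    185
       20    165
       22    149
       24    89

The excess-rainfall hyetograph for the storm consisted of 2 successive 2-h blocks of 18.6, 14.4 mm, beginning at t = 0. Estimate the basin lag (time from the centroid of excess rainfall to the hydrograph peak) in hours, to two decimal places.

Centroid of excess rainfall: t_c = Σ P_i·t̄_i / ΣP_i = 1.8727 h (block centres at 1, 3 h).
Hydrograph peak occurs at t = 10 h, so basin lag t_L = 10 − 1.8727 = 8.13 h.

t_L ≈ 8.13 h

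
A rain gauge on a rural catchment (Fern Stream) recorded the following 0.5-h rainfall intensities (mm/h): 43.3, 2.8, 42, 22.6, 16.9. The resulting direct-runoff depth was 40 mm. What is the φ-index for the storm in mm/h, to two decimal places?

Only the 4 blocks with intensity above φ contribute runoff: 43.3, 42, 22.6, 16.9 mm/h.
Σ(I−φ)·Δt = d  ⇒  (43.3+42+22.6+16.9 − 4φ)·0.5 = 40
φ = (124.8 − 40/0.5) / 4 = 11.20 mm/h.

φ ≈ 11.20 mm/h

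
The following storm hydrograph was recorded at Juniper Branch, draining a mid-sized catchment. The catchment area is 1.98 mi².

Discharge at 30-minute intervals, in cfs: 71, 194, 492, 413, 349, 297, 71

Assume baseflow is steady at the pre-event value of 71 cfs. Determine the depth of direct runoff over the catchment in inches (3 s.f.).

Direct runoff: 0.0, 123.0, 421.0, 342.0, 278.0, 226.0, 0.0 cfs; ΣQ_DR = 1390 cfs.
V = ΣQ_DR · Δt = 1390 × 1800 s = 2.502 × 10^6 ft³.
Over A = 1.98 mi², depth = V / A = 0.544 in.

d ≈ 0.544 in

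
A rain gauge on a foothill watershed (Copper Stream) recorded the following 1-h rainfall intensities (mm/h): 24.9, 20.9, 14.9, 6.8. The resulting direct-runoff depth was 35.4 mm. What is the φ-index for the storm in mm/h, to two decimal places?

Only the 3 blocks with intensity above φ contribute runoff: 24.9, 20.9, 14.9 mm/h.
Σ(I−φ)·Δt = d  ⇒  (24.9+20.9+14.9 − 3φ)·1 = 35.4
φ = (60.70 − 35.4/1) / 3 = 8.43 mm/h.

φ ≈ 8.43 mm/h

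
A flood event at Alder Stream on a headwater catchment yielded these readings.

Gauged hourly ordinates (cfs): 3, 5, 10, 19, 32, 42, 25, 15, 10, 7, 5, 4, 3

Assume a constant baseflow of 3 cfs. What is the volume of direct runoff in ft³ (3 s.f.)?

Direct-runoff ordinates (Q − Q_b): 0.0, 2.0, 7.0, 16.0, 29.0, 39.0, 22.0, 12.0, 7.0, 4.0, 2.0, 1.0, 0.0 cfs.
ΣQ_DR = 141.0 cfs.
With Δt = 1 h = 3600 s, V = ΣQ_DR · Δt = 141.0 × 3600 = 5.08 × 10^5 ft³.

V ≈ 5.08 × 10^5 ft³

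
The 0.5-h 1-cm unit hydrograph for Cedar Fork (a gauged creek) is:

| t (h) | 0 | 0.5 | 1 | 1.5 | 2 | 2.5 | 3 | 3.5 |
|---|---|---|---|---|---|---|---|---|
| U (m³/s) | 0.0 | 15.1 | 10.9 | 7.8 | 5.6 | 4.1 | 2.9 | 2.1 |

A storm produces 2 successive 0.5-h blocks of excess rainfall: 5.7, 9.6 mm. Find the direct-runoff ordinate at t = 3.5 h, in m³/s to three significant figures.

By discrete convolution, Q_j = Σ (P_i / 10 mm) · U_{j−i}.
At t = 3.5 h (j=7): Q = (5.7/10)·2.1 + (9.6/10)·2.9 = 3.98 m³/s.

Q ≈ 3.98 m³/s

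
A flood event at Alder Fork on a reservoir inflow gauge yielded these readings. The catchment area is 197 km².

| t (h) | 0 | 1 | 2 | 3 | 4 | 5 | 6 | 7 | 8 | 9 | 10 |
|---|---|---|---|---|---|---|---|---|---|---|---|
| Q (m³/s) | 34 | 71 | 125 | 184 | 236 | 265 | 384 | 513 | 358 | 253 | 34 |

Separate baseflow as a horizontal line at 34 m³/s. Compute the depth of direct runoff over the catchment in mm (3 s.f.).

Direct runoff: 0.0, 37.0, 91.0, 150.0, 202.0, 231.0, 350.0, 479.0, 324.0, 219.0, 0.0 m³/s; ΣQ_DR = 2083 m³/s.
V = ΣQ_DR · Δt = 2083 × 3600 s = 7.499 × 10^6 m³.
Over A = 197 km², depth = V / A = 38.1 mm.

d ≈ 38.1 mm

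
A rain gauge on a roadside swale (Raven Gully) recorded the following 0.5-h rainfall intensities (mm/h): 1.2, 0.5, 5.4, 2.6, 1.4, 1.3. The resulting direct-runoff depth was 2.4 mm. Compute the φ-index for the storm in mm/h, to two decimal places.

Only the 2 blocks with intensity above φ contribute runoff: 5.4, 2.6 mm/h.
Σ(I−φ)·Δt = d  ⇒  (5.4+2.6 − 2φ)·0.5 = 2.4
φ = (8.000 − 2.4/0.5) / 2 = 1.60 mm/h.

φ ≈ 1.60 mm/h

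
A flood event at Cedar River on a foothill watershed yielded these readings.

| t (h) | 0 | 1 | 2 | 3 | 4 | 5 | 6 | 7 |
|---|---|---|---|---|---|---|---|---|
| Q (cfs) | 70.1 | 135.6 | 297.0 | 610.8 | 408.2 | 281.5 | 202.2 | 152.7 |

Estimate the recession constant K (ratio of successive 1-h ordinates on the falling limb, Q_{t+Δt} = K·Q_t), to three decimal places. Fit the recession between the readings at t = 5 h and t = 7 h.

K ≈ 0.737

Using the recession-limb readings at t = 5 h and t = 7 h: Q falls from 281.5 to 152.7 cfs over 2 intervals.
K = (Q₂/Q₁)^(1/2) = (152.7/281.5)^(1/2) = 0.737.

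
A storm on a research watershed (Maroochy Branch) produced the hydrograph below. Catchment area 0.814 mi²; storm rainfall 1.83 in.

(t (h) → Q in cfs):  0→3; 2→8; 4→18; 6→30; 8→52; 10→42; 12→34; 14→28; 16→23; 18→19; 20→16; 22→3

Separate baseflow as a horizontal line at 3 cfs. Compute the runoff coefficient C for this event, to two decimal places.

ΣQ_DR = 240.0 cfs; V = ΣQ_DR·Δt = 1.728 × 10^6 ft³.
Runoff depth d = V / A = 0.9138 in.
C = d / P = 0.9138 / 1.83 = 0.50.

C ≈ 0.50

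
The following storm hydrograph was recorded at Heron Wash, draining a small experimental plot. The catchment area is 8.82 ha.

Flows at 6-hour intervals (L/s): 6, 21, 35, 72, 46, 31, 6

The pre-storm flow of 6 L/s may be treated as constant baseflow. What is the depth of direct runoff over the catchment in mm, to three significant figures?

d ≈ 42.9 mm

Direct runoff: 0.0, 15.0, 29.0, 66.0, 40.0, 25.0, 0.0 L/s; ΣQ_DR = 175.0 L/s.
V = ΣQ_DR · Δt = 175.0 × 21600 s = 3.780 × 10^6 L.
Over A = 8.82 ha, depth = V / A = 42.9 mm.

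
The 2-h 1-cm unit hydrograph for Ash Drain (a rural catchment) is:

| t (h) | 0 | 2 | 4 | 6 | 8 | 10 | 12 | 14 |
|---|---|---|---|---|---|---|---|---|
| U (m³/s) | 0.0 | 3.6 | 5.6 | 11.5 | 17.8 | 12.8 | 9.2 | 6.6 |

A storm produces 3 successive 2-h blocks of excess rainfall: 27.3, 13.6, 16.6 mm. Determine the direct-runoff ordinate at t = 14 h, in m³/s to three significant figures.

By discrete convolution, Q_j = Σ (P_i / 10 mm) · U_{j−i}.
At t = 14 h (j=7): Q = (27.3/10)·6.6 + (13.6/10)·9.2 + (16.6/10)·12.8 = 51.8 m³/s.

Q ≈ 51.8 m³/s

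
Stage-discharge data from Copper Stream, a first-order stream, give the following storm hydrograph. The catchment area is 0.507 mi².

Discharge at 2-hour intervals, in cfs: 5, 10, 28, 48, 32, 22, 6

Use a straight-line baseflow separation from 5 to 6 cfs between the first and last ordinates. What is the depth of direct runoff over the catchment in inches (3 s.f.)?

Direct runoff: 0.00, 4.83, 22.67, 42.50, 26.33, 16.17, 0.00 cfs; ΣQ_DR = 112.5 cfs.
V = ΣQ_DR · Δt = 112.5 × 7200 s = 8.100 × 10^5 ft³.
Over A = 0.507 mi², depth = V / A = 0.688 in.

d ≈ 0.688 in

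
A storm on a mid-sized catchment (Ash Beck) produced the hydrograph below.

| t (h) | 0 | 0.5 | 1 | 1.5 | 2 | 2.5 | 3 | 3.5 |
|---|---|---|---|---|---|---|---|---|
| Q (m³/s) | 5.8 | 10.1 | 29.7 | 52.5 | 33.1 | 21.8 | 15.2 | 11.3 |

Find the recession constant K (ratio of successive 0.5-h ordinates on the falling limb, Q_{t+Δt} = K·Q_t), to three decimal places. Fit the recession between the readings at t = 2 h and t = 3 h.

Using the recession-limb readings at t = 2 h and t = 3 h: Q falls from 33.1 to 15.2 m³/s over 2 intervals.
K = (Q₂/Q₁)^(1/2) = (15.2/33.1)^(1/2) = 0.678.

K ≈ 0.678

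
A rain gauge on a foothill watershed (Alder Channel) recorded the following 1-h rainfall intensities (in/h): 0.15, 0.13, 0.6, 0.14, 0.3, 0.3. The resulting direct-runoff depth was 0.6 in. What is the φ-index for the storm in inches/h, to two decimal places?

Only the 3 blocks with intensity above φ contribute runoff: 0.6, 0.3, 0.3 in/h.
Σ(I−φ)·Δt = d  ⇒  (0.6+0.3+0.3 − 3φ)·1 = 0.6
φ = (1.200 − 0.6/1) / 3 = 0.20 in/h.

φ ≈ 0.20 in/h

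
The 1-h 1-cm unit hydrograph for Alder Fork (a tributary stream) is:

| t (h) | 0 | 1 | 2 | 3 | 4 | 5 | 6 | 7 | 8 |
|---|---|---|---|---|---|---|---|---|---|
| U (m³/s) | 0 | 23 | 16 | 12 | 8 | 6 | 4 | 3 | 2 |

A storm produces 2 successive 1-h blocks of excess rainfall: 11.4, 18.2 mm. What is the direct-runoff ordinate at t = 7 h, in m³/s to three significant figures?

Q ≈ 10.7 m³/s

By discrete convolution, Q_j = Σ (P_i / 10 mm) · U_{j−i}.
At t = 7 h (j=7): Q = (11.4/10)·3 + (18.2/10)·4 = 10.7 m³/s.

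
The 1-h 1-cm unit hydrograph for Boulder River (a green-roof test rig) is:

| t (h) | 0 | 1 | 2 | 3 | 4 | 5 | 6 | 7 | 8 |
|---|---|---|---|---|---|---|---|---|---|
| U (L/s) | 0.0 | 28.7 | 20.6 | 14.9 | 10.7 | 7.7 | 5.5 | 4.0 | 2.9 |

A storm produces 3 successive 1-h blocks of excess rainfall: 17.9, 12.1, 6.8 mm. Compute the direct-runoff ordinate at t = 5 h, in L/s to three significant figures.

Q ≈ 36.9 L/s

By discrete convolution, Q_j = Σ (P_i / 10 mm) · U_{j−i}.
At t = 5 h (j=5): Q = (17.9/10)·7.7 + (12.1/10)·10.7 + (6.8/10)·14.9 = 36.9 L/s.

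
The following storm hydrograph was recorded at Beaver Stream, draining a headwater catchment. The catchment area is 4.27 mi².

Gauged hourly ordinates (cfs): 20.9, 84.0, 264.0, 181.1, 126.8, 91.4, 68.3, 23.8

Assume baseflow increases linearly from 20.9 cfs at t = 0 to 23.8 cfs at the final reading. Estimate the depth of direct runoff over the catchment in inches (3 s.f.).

d ≈ 0.247 in

Direct runoff: 0.00, 62.69, 242.27, 158.96, 104.24, 68.43, 44.91, 0.00 cfs; ΣQ_DR = 681.5 cfs.
V = ΣQ_DR · Δt = 681.5 × 3600 s = 2.453 × 10^6 ft³.
Over A = 4.27 mi², depth = V / A = 0.247 in.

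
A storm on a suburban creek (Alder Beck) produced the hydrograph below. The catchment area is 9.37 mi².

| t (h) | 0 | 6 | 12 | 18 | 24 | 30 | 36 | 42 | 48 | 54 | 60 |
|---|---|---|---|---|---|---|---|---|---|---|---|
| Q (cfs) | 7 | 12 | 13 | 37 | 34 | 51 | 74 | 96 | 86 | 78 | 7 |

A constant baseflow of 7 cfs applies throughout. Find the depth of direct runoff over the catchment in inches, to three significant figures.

Direct runoff: 0.0, 5.0, 6.0, 30.0, 27.0, 44.0, 67.0, 89.0, 79.0, 71.0, 0.0 cfs; ΣQ_DR = 418.0 cfs.
V = ΣQ_DR · Δt = 418.0 × 21600 s = 9.029 × 10^6 ft³.
Over A = 9.37 mi², depth = V / A = 0.415 in.

d ≈ 0.415 in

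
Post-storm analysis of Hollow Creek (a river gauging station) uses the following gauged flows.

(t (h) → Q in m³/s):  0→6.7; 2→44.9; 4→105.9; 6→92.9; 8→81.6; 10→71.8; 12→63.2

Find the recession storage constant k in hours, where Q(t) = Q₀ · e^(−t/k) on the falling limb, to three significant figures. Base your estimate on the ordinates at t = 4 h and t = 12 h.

k ≈ 15.5 h

On the falling limb, Q drops from 105.9 to 63.2 m³/s between t = 4 h and t = 12 h (Δt = 8 h).
k = −Δt / ln(Q₂/Q₁) = −8 / ln(63.2/105.9) = 15.5 h.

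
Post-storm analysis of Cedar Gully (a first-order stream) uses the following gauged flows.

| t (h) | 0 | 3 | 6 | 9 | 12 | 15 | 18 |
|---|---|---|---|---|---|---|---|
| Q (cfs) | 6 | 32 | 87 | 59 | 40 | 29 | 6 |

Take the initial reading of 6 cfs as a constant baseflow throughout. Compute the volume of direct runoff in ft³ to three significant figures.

V ≈ 2.34 × 10^6 ft³

Direct-runoff ordinates (Q − Q_b): 0.0, 26.0, 81.0, 53.0, 34.0, 23.0, 0.0 cfs.
ΣQ_DR = 217.0 cfs.
With Δt = 3 h = 10800 s, V = ΣQ_DR · Δt = 217.0 × 10800 = 2.34 × 10^6 ft³.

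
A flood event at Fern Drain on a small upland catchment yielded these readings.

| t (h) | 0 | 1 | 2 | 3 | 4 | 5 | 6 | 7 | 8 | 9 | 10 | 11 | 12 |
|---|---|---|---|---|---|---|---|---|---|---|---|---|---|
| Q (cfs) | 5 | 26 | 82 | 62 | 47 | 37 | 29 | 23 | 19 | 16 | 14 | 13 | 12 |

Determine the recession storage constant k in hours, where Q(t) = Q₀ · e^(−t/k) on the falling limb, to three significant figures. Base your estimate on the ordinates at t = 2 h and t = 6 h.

On the falling limb, Q drops from 82 to 29 cfs between t = 2 h and t = 6 h (Δt = 4 h).
k = −Δt / ln(Q₂/Q₁) = −4 / ln(29/82) = 3.85 h.

k ≈ 3.85 h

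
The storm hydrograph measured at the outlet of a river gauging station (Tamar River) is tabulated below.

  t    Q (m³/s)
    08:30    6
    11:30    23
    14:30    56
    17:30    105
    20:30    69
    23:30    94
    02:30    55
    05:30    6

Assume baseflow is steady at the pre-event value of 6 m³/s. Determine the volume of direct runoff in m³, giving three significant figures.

Direct-runoff ordinates (Q − Q_b): 0.0, 17.0, 50.0, 99.0, 63.0, 88.0, 49.0, 0.0 m³/s.
ΣQ_DR = 366.0 m³/s.
With Δt = 3 h = 10800 s, V = ΣQ_DR · Δt = 366.0 × 10800 = 3.95 × 10^6 m³.

V ≈ 3.95 × 10^6 m³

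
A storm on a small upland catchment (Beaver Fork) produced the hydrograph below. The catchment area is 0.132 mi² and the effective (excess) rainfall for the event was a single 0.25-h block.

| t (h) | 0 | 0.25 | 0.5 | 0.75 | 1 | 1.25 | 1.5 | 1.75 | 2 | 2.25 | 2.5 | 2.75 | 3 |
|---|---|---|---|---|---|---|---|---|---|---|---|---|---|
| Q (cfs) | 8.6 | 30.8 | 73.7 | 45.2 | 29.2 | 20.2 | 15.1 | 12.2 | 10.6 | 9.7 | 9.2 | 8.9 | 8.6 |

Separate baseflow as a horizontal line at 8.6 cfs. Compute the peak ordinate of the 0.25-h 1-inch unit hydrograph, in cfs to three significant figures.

Direct runoff: 0.0, 22.2, 65.1, 36.6, 20.6, 11.6, 6.5, 3.6, 2.0, 1.1, 0.6, 0.3, 0.0 cfs; ΣQ_DR = 170.2 cfs, peak = 65.1 cfs.
Runoff depth d = ΣQ_DR·Δt / A = 170.2 × 900 / (0.132 mi²) = 0.4995 in.
The 1-inch UH is the DRH scaled by (1 in)/d, so U_p = 65.1 × 1/0.4995 = 130 cfs.

U_p ≈ 130 cfs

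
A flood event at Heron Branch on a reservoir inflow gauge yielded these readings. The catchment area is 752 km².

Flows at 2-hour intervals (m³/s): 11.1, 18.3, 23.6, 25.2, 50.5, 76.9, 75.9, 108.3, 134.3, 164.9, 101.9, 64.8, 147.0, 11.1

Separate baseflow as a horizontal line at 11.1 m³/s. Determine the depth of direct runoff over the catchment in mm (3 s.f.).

Direct runoff: 0.0, 7.2, 12.5, 14.1, 39.4, 65.8, 64.8, 97.2, 123.2, 153.8, 90.8, 53.7, 135.9, 0.0 m³/s; ΣQ_DR = 858.4 m³/s.
V = ΣQ_DR · Δt = 858.4 × 7200 s = 6.180 × 10^6 m³.
Over A = 752 km², depth = V / A = 8.22 mm.

d ≈ 8.22 mm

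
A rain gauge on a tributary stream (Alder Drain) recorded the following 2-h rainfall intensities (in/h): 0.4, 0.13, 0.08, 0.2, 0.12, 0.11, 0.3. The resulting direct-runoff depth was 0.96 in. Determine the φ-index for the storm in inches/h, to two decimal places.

Only the 3 blocks with intensity above φ contribute runoff: 0.4, 0.2, 0.3 in/h.
Σ(I−φ)·Δt = d  ⇒  (0.4+0.2+0.3 − 3φ)·2 = 0.96
φ = (0.9000 − 0.96/2) / 3 = 0.14 in/h.

φ ≈ 0.14 in/h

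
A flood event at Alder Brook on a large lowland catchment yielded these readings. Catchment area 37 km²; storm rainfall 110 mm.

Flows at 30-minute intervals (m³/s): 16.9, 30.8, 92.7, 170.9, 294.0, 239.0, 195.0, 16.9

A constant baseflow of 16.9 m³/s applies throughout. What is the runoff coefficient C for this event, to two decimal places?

ΣQ_DR = 921.0 m³/s; V = ΣQ_DR·Δt = 1.658 × 10^6 m³.
Runoff depth d = V / A = 44.81 mm.
C = d / P = 44.81 / 110 = 0.41.

C ≈ 0.41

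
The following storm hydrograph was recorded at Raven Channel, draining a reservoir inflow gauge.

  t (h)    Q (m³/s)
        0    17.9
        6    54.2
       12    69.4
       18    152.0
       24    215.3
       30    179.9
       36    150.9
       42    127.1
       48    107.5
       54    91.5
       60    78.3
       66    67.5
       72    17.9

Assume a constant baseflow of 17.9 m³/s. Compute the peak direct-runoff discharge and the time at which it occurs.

Q_p = 197.4 m³/s at t = 24 h

Subtracting baseflow gives direct-runoff ordinates: 0.0, 36.3, 51.5, 134.1, 197.4, 162.0, 133.0, 109.2, 89.6, 73.6, 60.4, 49.6, 0.0 m³/s.
The maximum is 197.4 m³/s, occurring at the reading for t = 24 h.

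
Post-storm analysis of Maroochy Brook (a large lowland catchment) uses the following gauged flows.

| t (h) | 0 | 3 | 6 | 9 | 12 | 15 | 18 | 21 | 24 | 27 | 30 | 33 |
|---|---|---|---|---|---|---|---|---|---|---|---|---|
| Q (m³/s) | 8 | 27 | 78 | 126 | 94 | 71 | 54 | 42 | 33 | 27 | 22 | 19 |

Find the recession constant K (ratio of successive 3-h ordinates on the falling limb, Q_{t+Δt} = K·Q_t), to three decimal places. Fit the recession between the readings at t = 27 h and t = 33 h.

Using the recession-limb readings at t = 27 h and t = 33 h: Q falls from 27 to 19 m³/s over 2 intervals.
K = (Q₂/Q₁)^(1/2) = (19/27)^(1/2) = 0.839.

K ≈ 0.839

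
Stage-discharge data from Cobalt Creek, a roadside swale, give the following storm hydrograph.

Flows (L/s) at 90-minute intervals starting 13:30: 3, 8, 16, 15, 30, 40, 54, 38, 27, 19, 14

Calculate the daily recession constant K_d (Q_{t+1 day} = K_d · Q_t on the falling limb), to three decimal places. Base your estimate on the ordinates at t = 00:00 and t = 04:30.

K_d ≈ 0.005

Between t = 00:00 and t = 04:30 the flow falls from 38 to 14 L/s over 3×1.5 h = 4.5 h.
Per-interval ratio K = (14/38)^(1/3) = 0.7169; K_d = K^(24/1.5) = 0.005.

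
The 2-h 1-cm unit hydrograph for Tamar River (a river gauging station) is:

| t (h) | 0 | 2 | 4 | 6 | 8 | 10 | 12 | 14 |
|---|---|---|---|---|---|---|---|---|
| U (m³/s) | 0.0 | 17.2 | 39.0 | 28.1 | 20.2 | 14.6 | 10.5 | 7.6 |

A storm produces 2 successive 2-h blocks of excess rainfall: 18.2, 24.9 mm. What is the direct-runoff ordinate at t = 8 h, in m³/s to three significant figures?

By discrete convolution, Q_j = Σ (P_i / 10 mm) · U_{j−i}.
At t = 8 h (j=4): Q = (18.2/10)·20.2 + (24.9/10)·28.1 = 107 m³/s.

Q ≈ 107 m³/s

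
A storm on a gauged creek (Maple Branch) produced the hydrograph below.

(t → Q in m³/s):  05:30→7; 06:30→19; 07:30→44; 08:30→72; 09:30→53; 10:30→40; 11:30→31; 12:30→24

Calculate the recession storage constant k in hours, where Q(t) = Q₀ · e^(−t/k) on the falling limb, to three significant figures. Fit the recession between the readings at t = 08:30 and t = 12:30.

k ≈ 3.64 h

On the falling limb, Q drops from 72 to 24 m³/s between t = 08:30 and t = 12:30 (Δt = 4 h).
k = −Δt / ln(Q₂/Q₁) = −4 / ln(24/72) = 3.64 h.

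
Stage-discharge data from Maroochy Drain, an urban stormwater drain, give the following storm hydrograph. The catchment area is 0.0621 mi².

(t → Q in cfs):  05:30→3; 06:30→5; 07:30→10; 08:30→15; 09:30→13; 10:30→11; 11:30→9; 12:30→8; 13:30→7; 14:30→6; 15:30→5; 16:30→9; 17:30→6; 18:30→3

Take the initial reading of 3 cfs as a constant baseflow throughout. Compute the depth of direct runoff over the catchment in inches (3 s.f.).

Direct runoff: 0.0, 2.0, 7.0, 12.0, 10.0, 8.0, 6.0, 5.0, 4.0, 3.0, 2.0, 6.0, 3.0, 0.0 cfs; ΣQ_DR = 68.00 cfs.
V = ΣQ_DR · Δt = 68.00 × 3600 s = 2.448 × 10^5 ft³.
Over A = 0.0621 mi², depth = V / A = 1.70 in.

d ≈ 1.70 in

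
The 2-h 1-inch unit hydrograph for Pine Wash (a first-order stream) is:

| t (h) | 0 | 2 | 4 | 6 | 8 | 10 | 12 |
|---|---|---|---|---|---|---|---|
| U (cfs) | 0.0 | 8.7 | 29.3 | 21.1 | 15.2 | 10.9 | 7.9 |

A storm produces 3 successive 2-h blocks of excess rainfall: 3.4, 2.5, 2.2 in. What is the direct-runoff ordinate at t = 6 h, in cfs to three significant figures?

By discrete convolution, Q_j = Σ (P_i / 1 in) · U_{j−i}.
At t = 6 h (j=3): Q = (3.4/1)·21.1 + (2.5/1)·29.3 + (2.2/1)·8.7 = 164 cfs.

Q ≈ 164 cfs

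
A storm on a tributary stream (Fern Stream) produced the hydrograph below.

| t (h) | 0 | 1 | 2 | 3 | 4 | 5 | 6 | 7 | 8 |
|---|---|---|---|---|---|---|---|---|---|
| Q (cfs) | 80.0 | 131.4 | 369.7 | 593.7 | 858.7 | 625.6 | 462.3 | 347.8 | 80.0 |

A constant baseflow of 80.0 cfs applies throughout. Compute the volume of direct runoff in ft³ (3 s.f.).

V ≈ 1.02 × 10^7 ft³

Direct-runoff ordinates (Q − Q_b): 0.0, 51.4, 289.7, 513.7, 778.7, 545.6, 382.3, 267.8, 0.0 cfs.
ΣQ_DR = 2829 cfs.
With Δt = 1 h = 3600 s, V = ΣQ_DR · Δt = 2829 × 3600 = 1.02 × 10^7 ft³.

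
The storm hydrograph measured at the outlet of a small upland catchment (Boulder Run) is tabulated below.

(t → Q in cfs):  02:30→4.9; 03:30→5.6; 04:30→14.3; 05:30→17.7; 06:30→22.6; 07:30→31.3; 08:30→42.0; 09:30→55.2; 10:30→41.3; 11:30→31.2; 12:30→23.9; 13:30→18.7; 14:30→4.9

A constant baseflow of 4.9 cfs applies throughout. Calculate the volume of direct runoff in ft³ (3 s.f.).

V ≈ 9.00 × 10^5 ft³

Direct-runoff ordinates (Q − Q_b): 0.0, 0.7, 9.4, 12.8, 17.7, 26.4, 37.1, 50.3, 36.4, 26.3, 19.0, 13.8, 0.0 cfs.
ΣQ_DR = 249.9 cfs.
With Δt = 1 h = 3600 s, V = ΣQ_DR · Δt = 249.9 × 3600 = 9.00 × 10^5 ft³.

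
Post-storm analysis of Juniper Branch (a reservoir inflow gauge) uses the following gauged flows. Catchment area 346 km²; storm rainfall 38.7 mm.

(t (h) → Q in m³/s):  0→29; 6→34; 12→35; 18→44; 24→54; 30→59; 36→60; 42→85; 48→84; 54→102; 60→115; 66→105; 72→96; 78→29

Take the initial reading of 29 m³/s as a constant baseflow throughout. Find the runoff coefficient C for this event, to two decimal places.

ΣQ_DR = 525.0 m³/s; V = ΣQ_DR·Δt = 1.134 × 10^7 m³.
Runoff depth d = V / A = 32.77 mm.
C = d / P = 32.77 / 38.7 = 0.85.

C ≈ 0.85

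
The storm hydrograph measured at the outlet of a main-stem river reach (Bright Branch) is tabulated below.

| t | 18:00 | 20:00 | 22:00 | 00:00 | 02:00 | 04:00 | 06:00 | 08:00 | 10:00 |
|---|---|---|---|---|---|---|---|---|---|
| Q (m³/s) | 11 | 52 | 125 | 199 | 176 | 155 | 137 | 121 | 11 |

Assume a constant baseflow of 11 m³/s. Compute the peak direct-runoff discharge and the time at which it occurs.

Q_p = 188.0 m³/s at t = 00:00

Subtracting baseflow gives direct-runoff ordinates: 0.0, 41.0, 114.0, 188.0, 165.0, 144.0, 126.0, 110.0, 0.0 m³/s.
The maximum is 188.0 m³/s, occurring at the reading for t = 00:00.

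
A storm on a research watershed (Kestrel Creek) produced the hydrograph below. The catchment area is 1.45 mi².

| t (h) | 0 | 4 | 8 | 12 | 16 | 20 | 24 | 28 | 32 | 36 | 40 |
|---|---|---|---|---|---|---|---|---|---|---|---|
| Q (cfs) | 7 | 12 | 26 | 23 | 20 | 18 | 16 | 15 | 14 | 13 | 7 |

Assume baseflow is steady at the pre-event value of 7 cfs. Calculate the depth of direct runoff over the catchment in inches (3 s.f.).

d ≈ 0.402 in

Direct runoff: 0.0, 5.0, 19.0, 16.0, 13.0, 11.0, 9.0, 8.0, 7.0, 6.0, 0.0 cfs; ΣQ_DR = 94.00 cfs.
V = ΣQ_DR · Δt = 94.00 × 14400 s = 1.354 × 10^6 ft³.
Over A = 1.45 mi², depth = V / A = 0.402 in.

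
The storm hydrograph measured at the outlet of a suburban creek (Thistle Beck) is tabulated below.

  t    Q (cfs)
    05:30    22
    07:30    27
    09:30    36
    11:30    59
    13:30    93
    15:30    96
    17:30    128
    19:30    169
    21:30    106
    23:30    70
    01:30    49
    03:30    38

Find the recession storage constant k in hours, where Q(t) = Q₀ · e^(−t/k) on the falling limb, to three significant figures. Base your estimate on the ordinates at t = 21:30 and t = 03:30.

On the falling limb, Q drops from 106 to 38 cfs between t = 21:30 and t = 03:30 (Δt = 6 h).
k = −Δt / ln(Q₂/Q₁) = −6 / ln(38/106) = 5.85 h.

k ≈ 5.85 h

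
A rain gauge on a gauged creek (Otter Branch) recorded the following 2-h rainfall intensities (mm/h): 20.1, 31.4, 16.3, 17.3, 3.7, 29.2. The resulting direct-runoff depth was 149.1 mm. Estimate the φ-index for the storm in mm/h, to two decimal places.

φ ≈ 7.95 mm/h

Only the 5 blocks with intensity above φ contribute runoff: 20.1, 31.4, 16.3, 17.3, 29.2 mm/h.
Σ(I−φ)·Δt = d  ⇒  (20.1+31.4+16.3+17.3+29.2 − 5φ)·2 = 149.1
φ = (114.3 − 149.1/2) / 5 = 7.95 mm/h.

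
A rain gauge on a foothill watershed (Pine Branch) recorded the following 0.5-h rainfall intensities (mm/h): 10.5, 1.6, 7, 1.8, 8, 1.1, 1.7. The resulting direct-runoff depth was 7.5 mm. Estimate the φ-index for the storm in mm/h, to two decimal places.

Only the 3 blocks with intensity above φ contribute runoff: 10.5, 7, 8 mm/h.
Σ(I−φ)·Δt = d  ⇒  (10.5+7+8 − 3φ)·0.5 = 7.5
φ = (25.50 − 7.5/0.5) / 3 = 3.50 mm/h.

φ ≈ 3.50 mm/h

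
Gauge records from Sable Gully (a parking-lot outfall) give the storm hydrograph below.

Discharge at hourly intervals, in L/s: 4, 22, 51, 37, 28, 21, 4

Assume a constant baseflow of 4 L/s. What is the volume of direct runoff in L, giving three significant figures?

V ≈ 5.00 × 10^5 L

Direct-runoff ordinates (Q − Q_b): 0.0, 18.0, 47.0, 33.0, 24.0, 17.0, 0.0 L/s.
ΣQ_DR = 139.0 L/s.
With Δt = 1 h = 3600 s, V = ΣQ_DR · Δt = 139.0 × 3600 = 5.00 × 10^5 L.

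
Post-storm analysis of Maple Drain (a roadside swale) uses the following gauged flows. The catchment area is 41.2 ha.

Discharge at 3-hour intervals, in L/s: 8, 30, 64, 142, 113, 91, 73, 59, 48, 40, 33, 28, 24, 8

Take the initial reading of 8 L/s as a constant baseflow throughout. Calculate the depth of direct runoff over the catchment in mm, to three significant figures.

d ≈ 17.0 mm

Direct runoff: 0.0, 22.0, 56.0, 134.0, 105.0, 83.0, 65.0, 51.0, 40.0, 32.0, 25.0, 20.0, 16.0, 0.0 L/s; ΣQ_DR = 649.0 L/s.
V = ΣQ_DR · Δt = 649.0 × 10800 s = 7.009 × 10^6 L.
Over A = 41.2 ha, depth = V / A = 17.0 mm.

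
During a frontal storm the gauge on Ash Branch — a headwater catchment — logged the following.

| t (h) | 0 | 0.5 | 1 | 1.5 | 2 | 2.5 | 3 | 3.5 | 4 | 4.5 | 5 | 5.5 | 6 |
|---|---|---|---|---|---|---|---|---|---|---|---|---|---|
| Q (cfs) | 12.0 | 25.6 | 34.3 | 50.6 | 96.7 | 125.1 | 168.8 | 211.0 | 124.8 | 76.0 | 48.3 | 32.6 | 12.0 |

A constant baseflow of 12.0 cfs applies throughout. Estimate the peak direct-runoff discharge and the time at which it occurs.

Subtracting baseflow gives direct-runoff ordinates: 0.0, 13.6, 22.3, 38.6, 84.7, 113.1, 156.8, 199.0, 112.8, 64.0, 36.3, 20.6, 0.0 cfs.
The maximum is 199.0 cfs, occurring at the reading for t = 3.5 h.

Q_p = 199.0 cfs at t = 3.5 h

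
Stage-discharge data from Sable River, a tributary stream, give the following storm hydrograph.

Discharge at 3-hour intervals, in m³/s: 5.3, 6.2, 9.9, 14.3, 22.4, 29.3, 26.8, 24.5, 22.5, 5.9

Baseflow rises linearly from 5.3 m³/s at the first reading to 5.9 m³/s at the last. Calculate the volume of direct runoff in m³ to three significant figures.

V ≈ 1.20 × 10^6 m³

Direct-runoff ordinates (Q − Q_b): 0.00, 0.83, 4.47, 8.80, 16.83, 23.67, 21.10, 18.73, 16.67, 0.00 m³/s.
ΣQ_DR = 111.1 m³/s.
With Δt = 3 h = 10800 s, V = ΣQ_DR · Δt = 111.1 × 10800 = 1.20 × 10^6 m³.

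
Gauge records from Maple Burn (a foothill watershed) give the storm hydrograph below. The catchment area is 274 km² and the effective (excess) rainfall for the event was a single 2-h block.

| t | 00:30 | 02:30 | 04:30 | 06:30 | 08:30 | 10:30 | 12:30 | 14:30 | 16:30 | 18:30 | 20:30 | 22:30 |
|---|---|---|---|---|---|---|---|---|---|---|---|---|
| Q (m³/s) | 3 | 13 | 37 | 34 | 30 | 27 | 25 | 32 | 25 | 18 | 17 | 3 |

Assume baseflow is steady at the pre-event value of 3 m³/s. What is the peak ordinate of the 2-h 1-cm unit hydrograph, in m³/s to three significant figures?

U_p ≈ 56.7 m³/s

Direct runoff: 0.0, 10.0, 34.0, 31.0, 27.0, 24.0, 22.0, 29.0, 22.0, 15.0, 14.0, 0.0 m³/s; ΣQ_DR = 228.0 m³/s, peak = 34.0 m³/s.
Runoff depth d = ΣQ_DR·Δt / A = 228.0 × 7200 / (274 km²) = 5.991 mm.
The 1-cm UH is the DRH scaled by (10 mm)/d, so U_p = 34.0 × 10/5.991 = 56.7 m³/s.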